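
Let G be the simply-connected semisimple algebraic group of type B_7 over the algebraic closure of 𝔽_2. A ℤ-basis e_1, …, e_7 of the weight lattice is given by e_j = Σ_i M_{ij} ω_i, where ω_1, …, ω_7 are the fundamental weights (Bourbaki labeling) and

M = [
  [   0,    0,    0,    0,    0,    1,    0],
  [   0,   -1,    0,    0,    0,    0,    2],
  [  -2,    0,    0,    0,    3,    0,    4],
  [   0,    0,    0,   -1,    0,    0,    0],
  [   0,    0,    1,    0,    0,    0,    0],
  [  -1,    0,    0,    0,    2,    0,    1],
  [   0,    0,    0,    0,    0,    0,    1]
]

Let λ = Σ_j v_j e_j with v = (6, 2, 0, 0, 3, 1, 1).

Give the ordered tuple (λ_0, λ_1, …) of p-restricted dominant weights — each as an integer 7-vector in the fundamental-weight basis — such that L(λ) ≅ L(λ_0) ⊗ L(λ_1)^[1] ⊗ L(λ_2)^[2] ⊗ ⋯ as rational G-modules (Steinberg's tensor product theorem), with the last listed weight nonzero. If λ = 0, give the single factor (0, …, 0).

((1, 0, 1, 0, 0, 1, 1),)

In the fundamental-weight basis, λ has coordinates c = M·v (v = (6, 2, 0, 0, 3, 1, 1)):
  c_1 = 0*6 + 0*2 + 0*0 + 0*0 + 0*3 + 1*1 + 0*1 = 1
  c_2 = 0*6 + -1*2 + 0*0 + 0*0 + 0*3 + 0*1 + 2*1 = 0
  c_3 = -2*6 + 0*2 + 0*0 + 0*0 + 3*3 + 0*1 + 4*1 = 1
  c_4 = 0*6 + 0*2 + 0*0 + -1*0 + 0*3 + 0*1 + 0*1 = 0
  c_5 = 0*6 + 0*2 + 1*0 + 0*0 + 0*3 + 0*1 + 0*1 = 0
  c_6 = -1*6 + 0*2 + 0*0 + 0*0 + 2*3 + 0*1 + 1*1 = 1
  c_7 = 0*6 + 0*2 + 0*0 + 0*0 + 0*3 + 0*1 + 1*1 = 1
Base-2 expansion of each c_i:
  c_1 = 1 = 1·2^0
  c_2 = 0
  c_3 = 1 = 1·2^0
  c_4 = 0
  c_5 = 0
  c_6 = 1 = 1·2^0
  c_7 = 1 = 1·2^0
Factor λ_0 = (1, 0, 1, 0, 0, 1, 1)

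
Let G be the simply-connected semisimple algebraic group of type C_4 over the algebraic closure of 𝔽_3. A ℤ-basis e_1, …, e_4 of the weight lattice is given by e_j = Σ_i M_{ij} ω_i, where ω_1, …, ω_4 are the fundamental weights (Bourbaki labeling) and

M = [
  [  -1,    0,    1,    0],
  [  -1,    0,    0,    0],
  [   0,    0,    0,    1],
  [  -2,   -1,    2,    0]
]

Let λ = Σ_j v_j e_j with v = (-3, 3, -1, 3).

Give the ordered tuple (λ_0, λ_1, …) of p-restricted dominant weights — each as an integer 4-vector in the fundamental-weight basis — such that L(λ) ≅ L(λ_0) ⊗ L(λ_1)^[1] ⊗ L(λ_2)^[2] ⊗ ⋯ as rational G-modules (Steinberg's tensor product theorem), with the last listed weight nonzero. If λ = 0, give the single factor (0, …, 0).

ω-coordinates c = M·v, v = (-3, 3, -1, 3):
  c_1 = -1*-3 + 0*3 + 1*-1 + 0*3 = 2
  c_2 = -1*-3 + 0*3 + 0*-1 + 0*3 = 3
  c_3 = 0*-3 + 0*3 + 0*-1 + 1*3 = 3
  c_4 = -2*-3 + -1*3 + 2*-1 + 0*3 = 1
Base-3 expansion of each c_i:
  c_1 = 2 = 2·3^0
  c_2 = 3 = 0·3^0 + 1·3^1
  c_3 = 3 = 0·3^0 + 1·3^1
  c_4 = 1 = 1·3^0
p-restricted factor λ_0 = (2, 0, 0, 1)
p-restricted factor λ_1 = (0, 1, 1, 0)

((2, 0, 0, 1), (0, 1, 1, 0))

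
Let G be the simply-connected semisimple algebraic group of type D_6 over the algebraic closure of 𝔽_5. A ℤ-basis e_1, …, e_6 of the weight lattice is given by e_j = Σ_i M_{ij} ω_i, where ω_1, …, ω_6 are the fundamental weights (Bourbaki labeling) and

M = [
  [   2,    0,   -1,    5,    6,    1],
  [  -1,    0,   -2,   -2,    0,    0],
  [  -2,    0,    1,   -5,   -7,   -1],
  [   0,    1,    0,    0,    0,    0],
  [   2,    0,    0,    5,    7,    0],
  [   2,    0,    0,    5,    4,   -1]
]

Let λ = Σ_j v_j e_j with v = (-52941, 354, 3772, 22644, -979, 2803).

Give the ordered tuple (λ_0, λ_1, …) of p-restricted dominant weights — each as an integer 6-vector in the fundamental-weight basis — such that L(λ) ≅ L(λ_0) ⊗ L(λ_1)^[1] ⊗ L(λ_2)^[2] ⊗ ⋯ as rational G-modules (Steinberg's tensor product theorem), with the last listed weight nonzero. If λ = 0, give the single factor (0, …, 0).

Compute c_i = Σ_j M_{ij} v_j with v = (-52941, 354, 3772, 22644, -979, 2803):
  c_1 = 2*-52941 + 0*354 + -1*3772 + 5*22644 + 6*-979 + 1*2803 = 495
  c_2 = -1*-52941 + 0*354 + -2*3772 + -2*22644 + 0*-979 + 0*2803 = 109
  c_3 = -2*-52941 + 0*354 + 1*3772 + -5*22644 + -7*-979 + -1*2803 = 484
  c_4 = 0*-52941 + 1*354 + 0*3772 + 0*22644 + 0*-979 + 0*2803 = 354
  c_5 = 2*-52941 + 0*354 + 0*3772 + 5*22644 + 7*-979 + 0*2803 = 485
  c_6 = 2*-52941 + 0*354 + 0*3772 + 5*22644 + 4*-979 + -1*2803 = 619
Base-5 expansion of each c_i:
  c_1 = 495 = 0·5^0 + 4·5^1 + 4·5^2 + 3·5^3
  c_2 = 109 = 4·5^0 + 1·5^1 + 4·5^2
  c_3 = 484 = 4·5^0 + 1·5^1 + 4·5^2 + 3·5^3
  c_4 = 354 = 4·5^0 + 0·5^1 + 4·5^2 + 2·5^3
  c_5 = 485 = 0·5^0 + 2·5^1 + 4·5^2 + 3·5^3
  c_6 = 619 = 4·5^0 + 3·5^1 + 4·5^2 + 4·5^3
λ_0 = (0, 4, 4, 4, 0, 4)
λ_1 = (4, 1, 1, 0, 2, 3)
λ_2 = (4, 4, 4, 4, 4, 4)
λ_3 = (3, 0, 3, 2, 3, 4)

((0, 4, 4, 4, 0, 4), (4, 1, 1, 0, 2, 3), (4, 4, 4, 4, 4, 4), (3, 0, 3, 2, 3, 4))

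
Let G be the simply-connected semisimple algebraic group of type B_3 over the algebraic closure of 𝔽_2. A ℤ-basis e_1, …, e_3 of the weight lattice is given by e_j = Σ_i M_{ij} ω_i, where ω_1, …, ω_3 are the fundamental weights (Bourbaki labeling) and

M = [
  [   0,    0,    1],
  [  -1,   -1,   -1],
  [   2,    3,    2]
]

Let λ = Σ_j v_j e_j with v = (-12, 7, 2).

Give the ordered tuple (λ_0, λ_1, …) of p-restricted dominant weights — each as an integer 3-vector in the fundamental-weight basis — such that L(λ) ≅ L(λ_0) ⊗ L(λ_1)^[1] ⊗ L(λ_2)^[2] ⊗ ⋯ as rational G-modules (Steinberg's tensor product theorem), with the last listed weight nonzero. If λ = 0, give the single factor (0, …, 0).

((0, 1, 1), (1, 1, 0))

Compute c_i = Σ_j M_{ij} v_j with v = (-12, 7, 2):
  c_1 = (0)·(-12) + (0)·(7) + (1)·(2) = 2
  c_2 = (-1)·(-12) + (-1)·(7) + (-1)·(2) = 3
  c_3 = (2)·(-12) + (3)·(7) + (2)·(2) = 1
p = 2; digits c_i = Σ_j d_{ij}·2^j, 0 ≤ d_{ij} < 2:
  c_1 = 2 = 0·2^0 + 1·2^1
  c_2 = 3 = 1·2^0 + 1·2^1
  c_3 = 1 = 1·2^0
λ_0 = (0, 1, 1)
λ_1 = (1, 1, 0)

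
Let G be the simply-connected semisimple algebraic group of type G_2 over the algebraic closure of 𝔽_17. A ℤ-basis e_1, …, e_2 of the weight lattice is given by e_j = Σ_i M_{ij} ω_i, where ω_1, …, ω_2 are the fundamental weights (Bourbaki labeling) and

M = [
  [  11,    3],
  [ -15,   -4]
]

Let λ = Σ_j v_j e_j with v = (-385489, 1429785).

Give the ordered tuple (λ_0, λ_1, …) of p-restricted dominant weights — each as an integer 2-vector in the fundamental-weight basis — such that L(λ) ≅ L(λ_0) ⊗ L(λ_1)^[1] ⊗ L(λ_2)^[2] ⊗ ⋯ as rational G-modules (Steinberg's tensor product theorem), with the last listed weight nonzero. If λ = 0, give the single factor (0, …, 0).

((16, 6), (7, 11), (16, 14), (9, 12))

Change of basis e → ω: c = M·v where v = (-385489, 1429785):
  c_1 = (11)·(-385489) + 3·1429785 = 48976
  c_2 = (-15)·(-385489) + (-4)·(1429785) = 63195
p = 17; digits c_i = Σ_j d_{ij}·17^j, 0 ≤ d_{ij} < 17:
  c_1 = 48976 = 16·17^0 + 7·17^1 + 16·17^2 + 9·17^3
  c_2 = 63195 = 6·17^0 + 11·17^1 + 14·17^2 + 12·17^3
λ_0 = (16, 6)
λ_1 = (7, 11)
λ_2 = (16, 14)
λ_3 = (9, 12)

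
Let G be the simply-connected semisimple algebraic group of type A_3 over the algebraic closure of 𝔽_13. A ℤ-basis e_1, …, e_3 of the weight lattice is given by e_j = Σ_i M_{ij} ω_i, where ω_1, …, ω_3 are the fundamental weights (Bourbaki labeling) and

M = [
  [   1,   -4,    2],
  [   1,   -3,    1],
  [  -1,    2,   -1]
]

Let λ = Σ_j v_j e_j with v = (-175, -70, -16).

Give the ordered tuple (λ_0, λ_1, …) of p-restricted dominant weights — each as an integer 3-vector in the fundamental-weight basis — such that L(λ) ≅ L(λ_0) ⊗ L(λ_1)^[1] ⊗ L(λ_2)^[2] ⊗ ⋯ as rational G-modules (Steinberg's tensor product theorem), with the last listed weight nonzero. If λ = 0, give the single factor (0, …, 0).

((8, 6, 12), (5, 1, 3))

ω-coordinates c = M·v, v = (-175, -70, -16):
  c_1 = 1*-175 + -4*-70 + 2*-16 = 73
  c_2 = 1*-175 + -3*-70 + 1*-16 = 19
  c_3 = -1*-175 + 2*-70 + -1*-16 = 51
p = 13; digits c_i = Σ_j d_{ij}·13^j, 0 ≤ d_{ij} < 13:
  c_1 = 73 = 8·13^0 + 5·13^1
  c_2 = 19 = 6·13^0 + 1·13^1
  c_3 = 51 = 12·13^0 + 3·13^1
Factor λ_0 = (8, 6, 12)
Factor λ_1 = (5, 1, 3)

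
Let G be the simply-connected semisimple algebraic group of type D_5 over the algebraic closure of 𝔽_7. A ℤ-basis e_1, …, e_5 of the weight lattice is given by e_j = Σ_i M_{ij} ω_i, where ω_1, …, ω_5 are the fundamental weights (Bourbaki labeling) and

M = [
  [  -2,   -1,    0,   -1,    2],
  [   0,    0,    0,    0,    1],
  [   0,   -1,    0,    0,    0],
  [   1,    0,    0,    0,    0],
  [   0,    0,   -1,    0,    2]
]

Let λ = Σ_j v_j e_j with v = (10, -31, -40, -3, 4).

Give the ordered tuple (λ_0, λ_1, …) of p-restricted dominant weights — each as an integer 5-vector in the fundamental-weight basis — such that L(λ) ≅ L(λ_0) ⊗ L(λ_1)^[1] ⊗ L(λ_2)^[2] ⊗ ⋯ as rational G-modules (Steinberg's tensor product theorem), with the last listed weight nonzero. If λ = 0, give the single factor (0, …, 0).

((1, 4, 3, 3, 6), (3, 0, 4, 1, 6))

Converting to the ω-basis (c_i = row i of M dotted with v = (10, -31, -40, -3, 4)):
  c_1 = (-2)·(10) + (-1)·(-31) + (0)·(-40) + (-1)·(-3) + (2)·(4) = 22
  c_2 = (0)·(10) + (0)·(-31) + (0)·(-40) + (0)·(-3) + (1)·(4) = 4
  c_3 = (0)·(10) + (-1)·(-31) + (0)·(-40) + (0)·(-3) + (0)·(4) = 31
  c_4 = (1)·(10) + (0)·(-31) + (0)·(-40) + (0)·(-3) + (0)·(4) = 10
  c_5 = (0)·(10) + (0)·(-31) + (-1)·(-40) + (0)·(-3) + (2)·(4) = 48
Base-7 expansion of each c_i:
  c_1 = 22 = 1·7^0 + 3·7^1
  c_2 = 4 = 4·7^0
  c_3 = 31 = 3·7^0 + 4·7^1
  c_4 = 10 = 3·7^0 + 1·7^1
  c_5 = 48 = 6·7^0 + 6·7^1
Factor λ_0 = (1, 4, 3, 3, 6)
Factor λ_1 = (3, 0, 4, 1, 6)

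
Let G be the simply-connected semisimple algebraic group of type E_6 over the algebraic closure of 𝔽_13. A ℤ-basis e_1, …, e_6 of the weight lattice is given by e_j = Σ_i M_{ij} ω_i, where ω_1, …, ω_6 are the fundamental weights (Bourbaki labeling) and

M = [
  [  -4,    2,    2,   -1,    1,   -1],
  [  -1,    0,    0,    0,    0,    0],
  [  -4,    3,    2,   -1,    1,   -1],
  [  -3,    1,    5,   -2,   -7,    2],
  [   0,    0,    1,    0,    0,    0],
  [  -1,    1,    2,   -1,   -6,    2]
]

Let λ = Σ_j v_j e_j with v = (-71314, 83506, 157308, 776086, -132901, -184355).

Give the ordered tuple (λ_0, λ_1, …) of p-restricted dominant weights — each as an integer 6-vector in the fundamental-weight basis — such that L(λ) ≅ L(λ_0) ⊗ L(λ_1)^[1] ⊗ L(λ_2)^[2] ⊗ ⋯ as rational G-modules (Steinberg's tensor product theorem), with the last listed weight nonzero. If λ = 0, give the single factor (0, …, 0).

((2, 9, 9, 8, 8, 2), (0, 12, 1, 9, 10, 2), (3, 5, 3, 6, 7, 7), (6, 6, 5, 3, 6, 3), (1, 2, 4, 3, 5, 4))

Converting to the ω-basis (c_i = row i of M dotted with v = (-71314, 83506, 157308, 776086, -132901, -184355)):
  c_1 = (-4)·(-71314) + 2·83506 + 2·157308 + (-1)·(776086) + (1)·(-132901) + (-1)·(-184355) = 42252
  c_2 = (-1)·(-71314) + 0·83506 + 0·157308 + 0·776086 + (0)·(-132901) + (0)·(-184355) = 71314
  c_3 = (-4)·(-71314) + 3·83506 + 2·157308 + (-1)·(776086) + (1)·(-132901) + (-1)·(-184355) = 125758
  c_4 = (-3)·(-71314) + 1·83506 + 5·157308 + (-2)·(776086) + (-7)·(-132901) + (2)·(-184355) = 93413
  c_5 = (0)·(-71314) + 0·83506 + 1·157308 + 0·776086 + (0)·(-132901) + (0)·(-184355) = 157308
  c_6 = (-1)·(-71314) + 1·83506 + 2·157308 + (-1)·(776086) + (-6)·(-132901) + (2)·(-184355) = 122046
Expand coordinatewise in base 13:
  c_1 = 42252 = 2·13^0 + 0·13^1 + 3·13^2 + 6·13^3 + 1·13^4
  c_2 = 71314 = 9·13^0 + 12·13^1 + 5·13^2 + 6·13^3 + 2·13^4
  c_3 = 125758 = 9·13^0 + 1·13^1 + 3·13^2 + 5·13^3 + 4·13^4
  c_4 = 93413 = 8·13^0 + 9·13^1 + 6·13^2 + 3·13^3 + 3·13^4
  c_5 = 157308 = 8·13^0 + 10·13^1 + 7·13^2 + 6·13^3 + 5·13^4
  c_6 = 122046 = 2·13^0 + 2·13^1 + 7·13^2 + 3·13^3 + 4·13^4
λ_0 = (2, 9, 9, 8, 8, 2)
λ_1 = (0, 12, 1, 9, 10, 2)
λ_2 = (3, 5, 3, 6, 7, 7)
λ_3 = (6, 6, 5, 3, 6, 3)
λ_4 = (1, 2, 4, 3, 5, 4)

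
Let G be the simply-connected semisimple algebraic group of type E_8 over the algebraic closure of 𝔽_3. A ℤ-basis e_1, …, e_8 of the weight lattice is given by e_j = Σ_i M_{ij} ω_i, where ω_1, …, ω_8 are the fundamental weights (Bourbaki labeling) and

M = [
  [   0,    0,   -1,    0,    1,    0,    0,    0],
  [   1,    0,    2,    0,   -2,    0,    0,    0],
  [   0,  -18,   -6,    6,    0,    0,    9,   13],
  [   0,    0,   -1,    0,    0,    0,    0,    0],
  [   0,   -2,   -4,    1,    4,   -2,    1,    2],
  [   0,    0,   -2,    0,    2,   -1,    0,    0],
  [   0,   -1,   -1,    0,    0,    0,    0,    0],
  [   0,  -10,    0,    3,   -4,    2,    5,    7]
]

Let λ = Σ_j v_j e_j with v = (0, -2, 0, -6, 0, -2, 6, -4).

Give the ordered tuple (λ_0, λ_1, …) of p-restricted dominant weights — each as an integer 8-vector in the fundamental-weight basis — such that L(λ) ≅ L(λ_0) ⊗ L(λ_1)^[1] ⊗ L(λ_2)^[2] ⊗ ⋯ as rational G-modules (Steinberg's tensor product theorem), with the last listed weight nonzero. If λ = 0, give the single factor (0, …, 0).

Change of basis e → ω: c = M·v where v = (0, -2, 0, -6, 0, -2, 6, -4):
  c_1 = (0)·(0) + (0)·(-2) + (-1)·(0) + (0)·(-6) + (1)·(0) + (0)·(-2) + (0)·(6) + (0)·(-4) = 0
  c_2 = (1)·(0) + (0)·(-2) + (2)·(0) + (0)·(-6) + (-2)·(0) + (0)·(-2) + (0)·(6) + (0)·(-4) = 0
  c_3 = (0)·(0) + (-18)·(-2) + (-6)·(0) + (6)·(-6) + (0)·(0) + (0)·(-2) + (9)·(6) + (13)·(-4) = 2
  c_4 = (0)·(0) + (0)·(-2) + (-1)·(0) + (0)·(-6) + (0)·(0) + (0)·(-2) + (0)·(6) + (0)·(-4) = 0
  c_5 = (0)·(0) + (-2)·(-2) + (-4)·(0) + (1)·(-6) + (4)·(0) + (-2)·(-2) + (1)·(6) + (2)·(-4) = 0
  c_6 = (0)·(0) + (0)·(-2) + (-2)·(0) + (0)·(-6) + (2)·(0) + (-1)·(-2) + (0)·(6) + (0)·(-4) = 2
  c_7 = (0)·(0) + (-1)·(-2) + (-1)·(0) + (0)·(-6) + (0)·(0) + (0)·(-2) + (0)·(6) + (0)·(-4) = 2
  c_8 = (0)·(0) + (-10)·(-2) + (0)·(0) + (3)·(-6) + (-4)·(0) + (2)·(-2) + (5)·(6) + (7)·(-4) = 0
Writing each c_i in base p = 3:
  c_1 = 0
  c_2 = 0
  c_3 = 2 = 2·3^0
  c_4 = 0
  c_5 = 0
  c_6 = 2 = 2·3^0
  c_7 = 2 = 2·3^0
  c_8 = 0
p-restricted factor λ_0 = (0, 0, 2, 0, 0, 2, 2, 0)

((0, 0, 2, 0, 0, 2, 2, 0),)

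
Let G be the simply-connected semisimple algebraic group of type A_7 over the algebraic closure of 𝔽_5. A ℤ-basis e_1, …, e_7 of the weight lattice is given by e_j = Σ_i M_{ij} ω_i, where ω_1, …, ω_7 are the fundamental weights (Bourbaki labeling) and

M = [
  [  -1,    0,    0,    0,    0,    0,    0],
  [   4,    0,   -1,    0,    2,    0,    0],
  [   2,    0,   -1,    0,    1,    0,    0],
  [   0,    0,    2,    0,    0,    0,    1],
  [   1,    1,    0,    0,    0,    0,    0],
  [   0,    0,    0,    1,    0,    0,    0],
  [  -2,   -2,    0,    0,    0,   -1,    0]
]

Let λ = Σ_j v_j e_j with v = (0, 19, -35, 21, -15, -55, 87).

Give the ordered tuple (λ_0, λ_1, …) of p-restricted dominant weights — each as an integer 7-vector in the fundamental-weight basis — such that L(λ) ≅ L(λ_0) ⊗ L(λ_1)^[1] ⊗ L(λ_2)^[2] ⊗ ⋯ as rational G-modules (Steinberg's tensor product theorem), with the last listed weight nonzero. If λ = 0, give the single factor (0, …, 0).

((0, 0, 0, 2, 4, 1, 2), (0, 1, 4, 3, 3, 4, 3))

Compute c_i = Σ_j M_{ij} v_j with v = (0, 19, -35, 21, -15, -55, 87):
  c_1 = -1*0 + 0*19 + 0*-35 + 0*21 + 0*-15 + 0*-55 + 0*87 = 0
  c_2 = 4*0 + 0*19 + -1*-35 + 0*21 + 2*-15 + 0*-55 + 0*87 = 5
  c_3 = 2*0 + 0*19 + -1*-35 + 0*21 + 1*-15 + 0*-55 + 0*87 = 20
  c_4 = 0*0 + 0*19 + 2*-35 + 0*21 + 0*-15 + 0*-55 + 1*87 = 17
  c_5 = 1*0 + 1*19 + 0*-35 + 0*21 + 0*-15 + 0*-55 + 0*87 = 19
  c_6 = 0*0 + 0*19 + 0*-35 + 1*21 + 0*-15 + 0*-55 + 0*87 = 21
  c_7 = -2*0 + -2*19 + 0*-35 + 0*21 + 0*-15 + -1*-55 + 0*87 = 17
p = 5; digits c_i = Σ_j d_{ij}·5^j, 0 ≤ d_{ij} < 5:
  c_1 = 0
  c_2 = 5 = 0·5^0 + 1·5^1
  c_3 = 20 = 0·5^0 + 4·5^1
  c_4 = 17 = 2·5^0 + 3·5^1
  c_5 = 19 = 4·5^0 + 3·5^1
  c_6 = 21 = 1·5^0 + 4·5^1
  c_7 = 17 = 2·5^0 + 3·5^1
λ_0 = (0, 0, 0, 2, 4, 1, 2)
λ_1 = (0, 1, 4, 3, 3, 4, 3)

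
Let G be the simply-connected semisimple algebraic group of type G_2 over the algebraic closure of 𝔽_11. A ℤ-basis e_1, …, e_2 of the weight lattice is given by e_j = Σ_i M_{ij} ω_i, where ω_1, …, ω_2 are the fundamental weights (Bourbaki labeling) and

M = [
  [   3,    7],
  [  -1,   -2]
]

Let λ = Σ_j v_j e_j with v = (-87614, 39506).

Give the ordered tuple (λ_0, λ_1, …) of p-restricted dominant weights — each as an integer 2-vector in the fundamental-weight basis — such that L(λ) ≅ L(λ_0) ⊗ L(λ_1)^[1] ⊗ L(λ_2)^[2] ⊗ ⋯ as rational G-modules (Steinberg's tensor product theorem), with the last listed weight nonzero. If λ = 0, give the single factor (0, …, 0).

((5, 0), (2, 1), (3, 5), (10, 6))

Converting to the ω-basis (c_i = row i of M dotted with v = (-87614, 39506)):
  c_1 = (3)·(-87614) + 7·39506 = 13700
  c_2 = (-1)·(-87614) + (-2)·(39506) = 8602
p = 11; digits c_i = Σ_j d_{ij}·11^j, 0 ≤ d_{ij} < 11:
  c_1 = 13700 = 5·11^0 + 2·11^1 + 3·11^2 + 10·11^3
  c_2 = 8602 = 0·11^0 + 1·11^1 + 5·11^2 + 6·11^3
λ_0 = (5, 0)
λ_1 = (2, 1)
λ_2 = (3, 5)
λ_3 = (10, 6)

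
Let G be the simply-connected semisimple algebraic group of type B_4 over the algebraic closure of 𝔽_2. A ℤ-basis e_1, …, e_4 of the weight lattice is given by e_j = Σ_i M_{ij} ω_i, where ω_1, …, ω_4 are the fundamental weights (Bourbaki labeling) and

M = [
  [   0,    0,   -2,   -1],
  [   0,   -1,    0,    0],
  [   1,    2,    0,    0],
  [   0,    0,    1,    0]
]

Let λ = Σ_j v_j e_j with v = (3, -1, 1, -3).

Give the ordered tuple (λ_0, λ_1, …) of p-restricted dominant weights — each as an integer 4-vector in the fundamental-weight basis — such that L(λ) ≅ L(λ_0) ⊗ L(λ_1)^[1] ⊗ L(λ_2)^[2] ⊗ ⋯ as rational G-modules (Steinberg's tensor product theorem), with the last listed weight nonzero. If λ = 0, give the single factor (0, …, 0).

((1, 1, 1, 1),)

Compute c_i = Σ_j M_{ij} v_j with v = (3, -1, 1, -3):
  c_1 = 0*3 + 0*-1 + -2*1 + -1*-3 = 1
  c_2 = 0*3 + -1*-1 + 0*1 + 0*-3 = 1
  c_3 = 1*3 + 2*-1 + 0*1 + 0*-3 = 1
  c_4 = 0*3 + 0*-1 + 1*1 + 0*-3 = 1
Base-2 expansion of each c_i:
  c_1 = 1 = 1·2^0
  c_2 = 1 = 1·2^0
  c_3 = 1 = 1·2^0
  c_4 = 1 = 1·2^0
λ_0 = (1, 1, 1, 1)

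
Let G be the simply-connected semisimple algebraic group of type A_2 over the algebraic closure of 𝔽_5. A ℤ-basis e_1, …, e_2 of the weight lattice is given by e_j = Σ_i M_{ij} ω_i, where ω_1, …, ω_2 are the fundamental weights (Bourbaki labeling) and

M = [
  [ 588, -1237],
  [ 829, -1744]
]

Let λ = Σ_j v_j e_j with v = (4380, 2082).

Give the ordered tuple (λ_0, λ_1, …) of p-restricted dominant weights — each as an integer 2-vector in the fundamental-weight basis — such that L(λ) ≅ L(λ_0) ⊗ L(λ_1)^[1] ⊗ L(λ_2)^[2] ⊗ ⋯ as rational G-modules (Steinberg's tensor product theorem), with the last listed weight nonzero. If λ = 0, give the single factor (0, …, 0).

((1, 2), (1, 2))

In the fundamental-weight basis, λ has coordinates c = M·v (v = (4380, 2082)):
  c_1 = 588*4380 + -1237*2082 = 6
  c_2 = 829*4380 + -1744*2082 = 12
Writing each c_i in base p = 5:
  c_1 = 6 = 1·5^0 + 1·5^1
  c_2 = 12 = 2·5^0 + 2·5^1
Factor λ_0 = (1, 2)
Factor λ_1 = (1, 2)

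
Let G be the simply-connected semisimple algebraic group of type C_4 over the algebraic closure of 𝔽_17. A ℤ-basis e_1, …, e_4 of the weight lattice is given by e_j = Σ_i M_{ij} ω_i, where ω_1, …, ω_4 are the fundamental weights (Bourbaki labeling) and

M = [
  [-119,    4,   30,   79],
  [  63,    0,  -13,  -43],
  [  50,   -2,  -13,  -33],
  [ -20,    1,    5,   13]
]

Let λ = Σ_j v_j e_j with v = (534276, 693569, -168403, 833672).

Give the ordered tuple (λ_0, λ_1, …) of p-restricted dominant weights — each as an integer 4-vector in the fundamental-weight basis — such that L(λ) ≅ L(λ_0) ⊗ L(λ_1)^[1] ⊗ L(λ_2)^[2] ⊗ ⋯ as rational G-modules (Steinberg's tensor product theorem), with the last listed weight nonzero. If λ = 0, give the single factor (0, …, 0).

Change of basis e → ω: c = M·v where v = (534276, 693569, -168403, 833672):
  c_1 = (-119)·(534276) + 4·693569 + (30)·(-168403) + 79·833672 = 3430
  c_2 = 63·534276 + 0·693569 + (-13)·(-168403) + (-43)·(833672) = 731
  c_3 = 50·534276 + (-2)·(693569) + (-13)·(-168403) + (-33)·(833672) = 4725
  c_4 = (-20)·(534276) + 1·693569 + (5)·(-168403) + 13·833672 = 3770
Base-17 expansion of each c_i:
  c_1 = 3430 = 13·17^0 + 14·17^1 + 11·17^2
  c_2 = 731 = 0·17^0 + 9·17^1 + 2·17^2
  c_3 = 4725 = 16·17^0 + 5·17^1 + 16·17^2
  c_4 = 3770 = 13·17^0 + 0·17^1 + 13·17^2
Factor λ_0 = (13, 0, 16, 13)
Factor λ_1 = (14, 9, 5, 0)
Factor λ_2 = (11, 2, 16, 13)

((13, 0, 16, 13), (14, 9, 5, 0), (11, 2, 16, 13))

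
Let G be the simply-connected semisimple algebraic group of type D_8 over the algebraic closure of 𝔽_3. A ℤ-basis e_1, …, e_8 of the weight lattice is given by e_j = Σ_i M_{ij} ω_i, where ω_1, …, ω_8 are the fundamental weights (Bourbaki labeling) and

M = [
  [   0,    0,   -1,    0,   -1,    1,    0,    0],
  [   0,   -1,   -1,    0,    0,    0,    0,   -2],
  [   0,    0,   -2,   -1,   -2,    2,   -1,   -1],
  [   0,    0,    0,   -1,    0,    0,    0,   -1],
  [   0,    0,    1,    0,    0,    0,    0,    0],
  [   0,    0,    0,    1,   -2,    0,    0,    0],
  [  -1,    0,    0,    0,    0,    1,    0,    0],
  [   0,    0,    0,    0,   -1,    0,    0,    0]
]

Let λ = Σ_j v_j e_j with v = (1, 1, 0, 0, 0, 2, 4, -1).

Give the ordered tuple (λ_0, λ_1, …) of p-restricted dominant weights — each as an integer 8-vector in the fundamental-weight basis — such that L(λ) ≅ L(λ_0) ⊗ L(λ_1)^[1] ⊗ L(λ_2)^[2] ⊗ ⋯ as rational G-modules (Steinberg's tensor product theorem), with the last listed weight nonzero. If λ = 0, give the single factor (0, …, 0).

Converting to the ω-basis (c_i = row i of M dotted with v = (1, 1, 0, 0, 0, 2, 4, -1)):
  c_1 = 0*1 + 0*1 + -1*0 + 0*0 + -1*0 + 1*2 + 0*4 + 0*-1 = 2
  c_2 = 0*1 + -1*1 + -1*0 + 0*0 + 0*0 + 0*2 + 0*4 + -2*-1 = 1
  c_3 = 0*1 + 0*1 + -2*0 + -1*0 + -2*0 + 2*2 + -1*4 + -1*-1 = 1
  c_4 = 0*1 + 0*1 + 0*0 + -1*0 + 0*0 + 0*2 + 0*4 + -1*-1 = 1
  c_5 = 0*1 + 0*1 + 1*0 + 0*0 + 0*0 + 0*2 + 0*4 + 0*-1 = 0
  c_6 = 0*1 + 0*1 + 0*0 + 1*0 + -2*0 + 0*2 + 0*4 + 0*-1 = 0
  c_7 = -1*1 + 0*1 + 0*0 + 0*0 + 0*0 + 1*2 + 0*4 + 0*-1 = 1
  c_8 = 0*1 + 0*1 + 0*0 + 0*0 + -1*0 + 0*2 + 0*4 + 0*-1 = 0
Base-3 expansion of each c_i:
  c_1 = 2 = 2·3^0
  c_2 = 1 = 1·3^0
  c_3 = 1 = 1·3^0
  c_4 = 1 = 1·3^0
  c_5 = 0
  c_6 = 0
  c_7 = 1 = 1·3^0
  c_8 = 0
λ_0 = (2, 1, 1, 1, 0, 0, 1, 0)

((2, 1, 1, 1, 0, 0, 1, 0),)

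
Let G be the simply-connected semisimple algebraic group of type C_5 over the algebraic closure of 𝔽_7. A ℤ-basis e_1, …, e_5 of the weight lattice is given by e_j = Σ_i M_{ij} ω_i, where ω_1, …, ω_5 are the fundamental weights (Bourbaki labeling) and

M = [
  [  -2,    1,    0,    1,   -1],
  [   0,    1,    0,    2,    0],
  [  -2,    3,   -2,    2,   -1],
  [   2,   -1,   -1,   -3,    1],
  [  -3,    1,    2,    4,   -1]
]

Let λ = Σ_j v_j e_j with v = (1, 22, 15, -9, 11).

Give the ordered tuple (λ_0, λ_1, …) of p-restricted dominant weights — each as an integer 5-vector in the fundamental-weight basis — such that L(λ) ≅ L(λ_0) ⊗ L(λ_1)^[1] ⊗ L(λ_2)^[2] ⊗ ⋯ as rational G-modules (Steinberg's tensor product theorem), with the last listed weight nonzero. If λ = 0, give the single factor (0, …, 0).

((0, 4, 5, 3, 2),)

Change of basis e → ω: c = M·v where v = (1, 22, 15, -9, 11):
  c_1 = -2*1 + 1*22 + 0*15 + 1*-9 + -1*11 = 0
  c_2 = 0*1 + 1*22 + 0*15 + 2*-9 + 0*11 = 4
  c_3 = -2*1 + 3*22 + -2*15 + 2*-9 + -1*11 = 5
  c_4 = 2*1 + -1*22 + -1*15 + -3*-9 + 1*11 = 3
  c_5 = -3*1 + 1*22 + 2*15 + 4*-9 + -1*11 = 2
p = 7; digits c_i = Σ_j d_{ij}·7^j, 0 ≤ d_{ij} < 7:
  c_1 = 0
  c_2 = 4 = 4·7^0
  c_3 = 5 = 5·7^0
  c_4 = 3 = 3·7^0
  c_5 = 2 = 2·7^0
λ_0 = (0, 4, 5, 3, 2)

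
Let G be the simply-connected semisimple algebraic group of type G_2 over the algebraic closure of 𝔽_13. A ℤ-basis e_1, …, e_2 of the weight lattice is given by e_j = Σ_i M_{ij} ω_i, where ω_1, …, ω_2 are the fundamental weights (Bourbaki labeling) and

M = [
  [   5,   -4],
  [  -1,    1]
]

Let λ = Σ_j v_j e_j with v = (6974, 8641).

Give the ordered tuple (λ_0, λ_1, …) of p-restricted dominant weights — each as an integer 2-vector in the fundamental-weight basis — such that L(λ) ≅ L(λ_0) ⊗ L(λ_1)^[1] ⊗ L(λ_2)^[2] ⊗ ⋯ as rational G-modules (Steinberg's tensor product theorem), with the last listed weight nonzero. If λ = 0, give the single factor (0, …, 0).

((7, 3), (10, 11), (1, 9))

ω-coordinates c = M·v, v = (6974, 8641):
  c_1 = 5*6974 + -4*8641 = 306
  c_2 = -1*6974 + 1*8641 = 1667
p = 13; digits c_i = Σ_j d_{ij}·13^j, 0 ≤ d_{ij} < 13:
  c_1 = 306 = 7·13^0 + 10·13^1 + 1·13^2
  c_2 = 1667 = 3·13^0 + 11·13^1 + 9·13^2
Factor λ_0 = (7, 3)
Factor λ_1 = (10, 11)
Factor λ_2 = (1, 9)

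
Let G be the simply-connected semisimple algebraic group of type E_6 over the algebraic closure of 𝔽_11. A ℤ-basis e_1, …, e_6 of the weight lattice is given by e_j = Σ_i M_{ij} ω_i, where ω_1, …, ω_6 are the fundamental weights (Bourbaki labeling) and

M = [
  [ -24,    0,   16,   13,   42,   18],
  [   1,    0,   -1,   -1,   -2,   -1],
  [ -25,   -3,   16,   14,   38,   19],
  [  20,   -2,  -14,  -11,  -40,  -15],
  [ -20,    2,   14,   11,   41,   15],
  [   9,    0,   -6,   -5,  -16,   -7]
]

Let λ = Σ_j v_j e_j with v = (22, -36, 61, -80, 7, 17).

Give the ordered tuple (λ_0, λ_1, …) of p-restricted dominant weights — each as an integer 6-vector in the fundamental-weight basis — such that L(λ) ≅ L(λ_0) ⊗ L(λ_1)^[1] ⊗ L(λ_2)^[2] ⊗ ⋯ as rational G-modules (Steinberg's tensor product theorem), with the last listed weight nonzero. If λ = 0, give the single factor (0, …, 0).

Compute c_i = Σ_j M_{ij} v_j with v = (22, -36, 61, -80, 7, 17):
  c_1 = (-24)·(22) + (0)·(-36) + (16)·(61) + (13)·(-80) + (42)·(7) + (18)·(17) = 8
  c_2 = (1)·(22) + (0)·(-36) + (-1)·(61) + (-1)·(-80) + (-2)·(7) + (-1)·(17) = 10
  c_3 = (-25)·(22) + (-3)·(-36) + (16)·(61) + (14)·(-80) + (38)·(7) + (19)·(17) = 3
  c_4 = (20)·(22) + (-2)·(-36) + (-14)·(61) + (-11)·(-80) + (-40)·(7) + (-15)·(17) = 3
  c_5 = (-20)·(22) + (2)·(-36) + (14)·(61) + (11)·(-80) + (41)·(7) + (15)·(17) = 4
  c_6 = (9)·(22) + (0)·(-36) + (-6)·(61) + (-5)·(-80) + (-16)·(7) + (-7)·(17) = 1
p = 11; digits c_i = Σ_j d_{ij}·11^j, 0 ≤ d_{ij} < 11:
  c_1 = 8 = 8·11^0
  c_2 = 10 = 10·11^0
  c_3 = 3 = 3·11^0
  c_4 = 3 = 3·11^0
  c_5 = 4 = 4·11^0
  c_6 = 1 = 1·11^0
p-restricted factor λ_0 = (8, 10, 3, 3, 4, 1)

((8, 10, 3, 3, 4, 1),)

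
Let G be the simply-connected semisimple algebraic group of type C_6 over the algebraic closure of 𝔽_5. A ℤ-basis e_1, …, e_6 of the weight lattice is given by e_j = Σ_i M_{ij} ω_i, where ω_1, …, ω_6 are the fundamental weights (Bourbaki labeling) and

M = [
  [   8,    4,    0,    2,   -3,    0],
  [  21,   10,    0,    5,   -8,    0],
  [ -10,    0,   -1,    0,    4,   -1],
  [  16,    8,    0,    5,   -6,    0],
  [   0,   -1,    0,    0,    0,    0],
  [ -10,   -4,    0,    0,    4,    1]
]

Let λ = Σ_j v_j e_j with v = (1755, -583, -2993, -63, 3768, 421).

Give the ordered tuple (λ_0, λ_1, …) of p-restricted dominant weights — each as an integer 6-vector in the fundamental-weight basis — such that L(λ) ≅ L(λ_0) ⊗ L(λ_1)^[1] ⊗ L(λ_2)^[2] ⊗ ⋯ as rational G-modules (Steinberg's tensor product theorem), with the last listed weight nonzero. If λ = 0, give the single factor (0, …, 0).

((3, 1, 4, 3, 3, 0), (0, 3, 3, 3, 1, 0), (1, 2, 3, 4, 3, 1), (2, 4, 0, 3, 4, 2))

ω-coordinates c = M·v, v = (1755, -583, -2993, -63, 3768, 421):
  c_1 = (8)·(1755) + (4)·(-583) + (0)·(-2993) + (2)·(-63) + (-3)·(3768) + (0)·(421) = 278
  c_2 = (21)·(1755) + (10)·(-583) + (0)·(-2993) + (5)·(-63) + (-8)·(3768) + (0)·(421) = 566
  c_3 = (-10)·(1755) + (0)·(-583) + (-1)·(-2993) + (0)·(-63) + (4)·(3768) + (-1)·(421) = 94
  c_4 = (16)·(1755) + (8)·(-583) + (0)·(-2993) + (5)·(-63) + (-6)·(3768) + (0)·(421) = 493
  c_5 = (0)·(1755) + (-1)·(-583) + (0)·(-2993) + (0)·(-63) + (0)·(3768) + (0)·(421) = 583
  c_6 = (-10)·(1755) + (-4)·(-583) + (0)·(-2993) + (0)·(-63) + (4)·(3768) + (1)·(421) = 275
p = 5; digits c_i = Σ_j d_{ij}·5^j, 0 ≤ d_{ij} < 5:
  c_1 = 278 = 3·5^0 + 0·5^1 + 1·5^2 + 2·5^3
  c_2 = 566 = 1·5^0 + 3·5^1 + 2·5^2 + 4·5^3
  c_3 = 94 = 4·5^0 + 3·5^1 + 3·5^2
  c_4 = 493 = 3·5^0 + 3·5^1 + 4·5^2 + 3·5^3
  c_5 = 583 = 3·5^0 + 1·5^1 + 3·5^2 + 4·5^3
  c_6 = 275 = 0·5^0 + 0·5^1 + 1·5^2 + 2·5^3
λ_0 = (3, 1, 4, 3, 3, 0)
λ_1 = (0, 3, 3, 3, 1, 0)
λ_2 = (1, 2, 3, 4, 3, 1)
λ_3 = (2, 4, 0, 3, 4, 2)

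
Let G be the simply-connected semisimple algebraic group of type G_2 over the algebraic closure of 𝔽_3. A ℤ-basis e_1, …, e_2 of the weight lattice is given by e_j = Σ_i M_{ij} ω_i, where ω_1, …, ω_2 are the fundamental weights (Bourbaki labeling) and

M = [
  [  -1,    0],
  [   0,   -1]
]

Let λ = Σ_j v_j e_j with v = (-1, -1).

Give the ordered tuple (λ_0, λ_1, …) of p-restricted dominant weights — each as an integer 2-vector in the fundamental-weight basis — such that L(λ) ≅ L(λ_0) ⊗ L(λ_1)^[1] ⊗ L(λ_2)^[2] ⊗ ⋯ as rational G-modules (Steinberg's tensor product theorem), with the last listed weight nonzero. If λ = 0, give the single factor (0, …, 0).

Compute c_i = Σ_j M_{ij} v_j with v = (-1, -1):
  c_1 = -1*-1 + 0*-1 = 1
  c_2 = 0*-1 + -1*-1 = 1
p = 3; digits c_i = Σ_j d_{ij}·3^j, 0 ≤ d_{ij} < 3:
  c_1 = 1 = 1·3^0
  c_2 = 1 = 1·3^0
λ_0 = (1, 1)

((1, 1),)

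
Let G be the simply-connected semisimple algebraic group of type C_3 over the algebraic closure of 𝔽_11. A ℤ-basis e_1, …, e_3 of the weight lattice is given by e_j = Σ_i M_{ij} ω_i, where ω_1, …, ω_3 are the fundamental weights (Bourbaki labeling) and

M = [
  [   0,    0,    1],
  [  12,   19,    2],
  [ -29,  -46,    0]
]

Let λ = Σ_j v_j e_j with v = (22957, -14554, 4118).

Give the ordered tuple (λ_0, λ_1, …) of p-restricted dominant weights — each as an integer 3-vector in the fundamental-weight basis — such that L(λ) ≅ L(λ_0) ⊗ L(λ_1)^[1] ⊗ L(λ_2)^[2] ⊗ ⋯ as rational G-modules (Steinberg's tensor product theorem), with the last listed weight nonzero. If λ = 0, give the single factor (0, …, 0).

((4, 0, 2), (0, 5, 9), (1, 4, 8), (3, 5, 2))

In the fundamental-weight basis, λ has coordinates c = M·v (v = (22957, -14554, 4118)):
  c_1 = (0)·(22957) + (0)·(-14554) + (1)·(4118) = 4118
  c_2 = (12)·(22957) + (19)·(-14554) + (2)·(4118) = 7194
  c_3 = (-29)·(22957) + (-46)·(-14554) + (0)·(4118) = 3731
p = 11; digits c_i = Σ_j d_{ij}·11^j, 0 ≤ d_{ij} < 11:
  c_1 = 4118 = 4·11^0 + 0·11^1 + 1·11^2 + 3·11^3
  c_2 = 7194 = 0·11^0 + 5·11^1 + 4·11^2 + 5·11^3
  c_3 = 3731 = 2·11^0 + 9·11^1 + 8·11^2 + 2·11^3
Factor λ_0 = (4, 0, 2)
Factor λ_1 = (0, 5, 9)
Factor λ_2 = (1, 4, 8)
Factor λ_3 = (3, 5, 2)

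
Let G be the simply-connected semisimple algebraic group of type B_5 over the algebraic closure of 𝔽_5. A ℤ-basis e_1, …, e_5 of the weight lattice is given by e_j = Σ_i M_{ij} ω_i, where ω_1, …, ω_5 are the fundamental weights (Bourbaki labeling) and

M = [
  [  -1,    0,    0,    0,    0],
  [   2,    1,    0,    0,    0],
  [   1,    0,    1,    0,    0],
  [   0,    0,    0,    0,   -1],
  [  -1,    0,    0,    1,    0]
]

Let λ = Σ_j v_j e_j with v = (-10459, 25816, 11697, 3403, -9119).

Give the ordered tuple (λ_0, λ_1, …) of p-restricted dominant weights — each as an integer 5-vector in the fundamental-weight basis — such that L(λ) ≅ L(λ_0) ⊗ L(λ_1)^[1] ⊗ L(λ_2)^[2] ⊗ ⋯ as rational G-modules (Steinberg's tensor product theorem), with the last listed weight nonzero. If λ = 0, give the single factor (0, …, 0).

Compute c_i = Σ_j M_{ij} v_j with v = (-10459, 25816, 11697, 3403, -9119):
  c_1 = (-1)·(-10459) + 0·25816 + 0·11697 + 0·3403 + (0)·(-9119) = 10459
  c_2 = (2)·(-10459) + 1·25816 + 0·11697 + 0·3403 + (0)·(-9119) = 4898
  c_3 = (1)·(-10459) + 0·25816 + 1·11697 + 0·3403 + (0)·(-9119) = 1238
  c_4 = (0)·(-10459) + 0·25816 + 0·11697 + 0·3403 + (-1)·(-9119) = 9119
  c_5 = (-1)·(-10459) + 0·25816 + 0·11697 + 1·3403 + (0)·(-9119) = 13862
p = 5; digits c_i = Σ_j d_{ij}·5^j, 0 ≤ d_{ij} < 5:
  c_1 = 10459 = 4·5^0 + 1·5^1 + 3·5^2 + 3·5^3 + 1·5^4 + 3·5^5
  c_2 = 4898 = 3·5^0 + 4·5^1 + 0·5^2 + 4·5^3 + 2·5^4 + 1·5^5
  c_3 = 1238 = 3·5^0 + 2·5^1 + 4·5^2 + 4·5^3 + 1·5^4
  c_4 = 9119 = 4·5^0 + 3·5^1 + 4·5^2 + 2·5^3 + 4·5^4 + 2·5^5
  c_5 = 13862 = 2·5^0 + 2·5^1 + 4·5^2 + 0·5^3 + 2·5^4 + 4·5^5
Factor λ_0 = (4, 3, 3, 4, 2)
Factor λ_1 = (1, 4, 2, 3, 2)
Factor λ_2 = (3, 0, 4, 4, 4)
Factor λ_3 = (3, 4, 4, 2, 0)
Factor λ_4 = (1, 2, 1, 4, 2)
Factor λ_5 = (3, 1, 0, 2, 4)

((4, 3, 3, 4, 2), (1, 4, 2, 3, 2), (3, 0, 4, 4, 4), (3, 4, 4, 2, 0), (1, 2, 1, 4, 2), (3, 1, 0, 2, 4))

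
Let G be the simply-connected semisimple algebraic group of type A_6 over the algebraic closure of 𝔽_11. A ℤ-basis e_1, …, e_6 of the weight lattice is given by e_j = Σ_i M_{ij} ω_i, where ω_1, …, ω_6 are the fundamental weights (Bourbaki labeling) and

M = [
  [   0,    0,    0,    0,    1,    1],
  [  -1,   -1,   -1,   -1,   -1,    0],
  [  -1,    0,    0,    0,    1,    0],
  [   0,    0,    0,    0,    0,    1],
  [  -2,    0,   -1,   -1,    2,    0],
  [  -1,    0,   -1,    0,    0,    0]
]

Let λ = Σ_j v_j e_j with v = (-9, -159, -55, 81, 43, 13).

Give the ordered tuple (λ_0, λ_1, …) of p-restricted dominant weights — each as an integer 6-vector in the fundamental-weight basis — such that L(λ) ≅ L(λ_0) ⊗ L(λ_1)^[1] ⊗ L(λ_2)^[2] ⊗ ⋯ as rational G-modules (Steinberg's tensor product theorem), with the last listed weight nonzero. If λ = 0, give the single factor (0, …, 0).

Compute c_i = Σ_j M_{ij} v_j with v = (-9, -159, -55, 81, 43, 13):
  c_1 = (0)·(-9) + (0)·(-159) + (0)·(-55) + 0·81 + 1·43 + 1·13 = 56
  c_2 = (-1)·(-9) + (-1)·(-159) + (-1)·(-55) + (-1)·(81) + (-1)·(43) + 0·13 = 99
  c_3 = (-1)·(-9) + (0)·(-159) + (0)·(-55) + 0·81 + 1·43 + 0·13 = 52
  c_4 = (0)·(-9) + (0)·(-159) + (0)·(-55) + 0·81 + 0·43 + 1·13 = 13
  c_5 = (-2)·(-9) + (0)·(-159) + (-1)·(-55) + (-1)·(81) + 2·43 + 0·13 = 78
  c_6 = (-1)·(-9) + (0)·(-159) + (-1)·(-55) + 0·81 + 0·43 + 0·13 = 64
Expand coordinatewise in base 11:
  c_1 = 56 = 1·11^0 + 5·11^1
  c_2 = 99 = 0·11^0 + 9·11^1
  c_3 = 52 = 8·11^0 + 4·11^1
  c_4 = 13 = 2·11^0 + 1·11^1
  c_5 = 78 = 1·11^0 + 7·11^1
  c_6 = 64 = 9·11^0 + 5·11^1
λ_0 = (1, 0, 8, 2, 1, 9)
λ_1 = (5, 9, 4, 1, 7, 5)

((1, 0, 8, 2, 1, 9), (5, 9, 4, 1, 7, 5))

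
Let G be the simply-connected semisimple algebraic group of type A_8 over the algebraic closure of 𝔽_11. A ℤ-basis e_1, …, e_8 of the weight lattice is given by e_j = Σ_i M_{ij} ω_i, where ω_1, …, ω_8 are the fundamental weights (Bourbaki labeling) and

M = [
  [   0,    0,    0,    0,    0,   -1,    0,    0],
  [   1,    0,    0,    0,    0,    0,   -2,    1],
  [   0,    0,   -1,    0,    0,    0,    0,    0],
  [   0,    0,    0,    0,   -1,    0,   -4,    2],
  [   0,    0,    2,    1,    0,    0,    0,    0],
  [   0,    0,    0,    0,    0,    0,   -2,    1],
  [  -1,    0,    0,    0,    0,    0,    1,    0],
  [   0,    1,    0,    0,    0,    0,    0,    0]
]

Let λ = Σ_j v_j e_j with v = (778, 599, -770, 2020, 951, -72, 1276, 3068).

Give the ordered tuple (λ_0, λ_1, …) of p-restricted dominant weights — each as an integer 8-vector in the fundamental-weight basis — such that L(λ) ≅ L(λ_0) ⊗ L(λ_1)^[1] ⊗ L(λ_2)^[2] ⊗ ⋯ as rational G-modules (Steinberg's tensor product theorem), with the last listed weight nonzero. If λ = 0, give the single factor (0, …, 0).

In the fundamental-weight basis, λ has coordinates c = M·v (v = (778, 599, -770, 2020, 951, -72, 1276, 3068)):
  c_1 = (0)·(778) + (0)·(599) + (0)·(-770) + (0)·(2020) + (0)·(951) + (-1)·(-72) + (0)·(1276) + (0)·(3068) = 72
  c_2 = (1)·(778) + (0)·(599) + (0)·(-770) + (0)·(2020) + (0)·(951) + (0)·(-72) + (-2)·(1276) + (1)·(3068) = 1294
  c_3 = (0)·(778) + (0)·(599) + (-1)·(-770) + (0)·(2020) + (0)·(951) + (0)·(-72) + (0)·(1276) + (0)·(3068) = 770
  c_4 = (0)·(778) + (0)·(599) + (0)·(-770) + (0)·(2020) + (-1)·(951) + (0)·(-72) + (-4)·(1276) + (2)·(3068) = 81
  c_5 = (0)·(778) + (0)·(599) + (2)·(-770) + (1)·(2020) + (0)·(951) + (0)·(-72) + (0)·(1276) + (0)·(3068) = 480
  c_6 = (0)·(778) + (0)·(599) + (0)·(-770) + (0)·(2020) + (0)·(951) + (0)·(-72) + (-2)·(1276) + (1)·(3068) = 516
  c_7 = (-1)·(778) + (0)·(599) + (0)·(-770) + (0)·(2020) + (0)·(951) + (0)·(-72) + (1)·(1276) + (0)·(3068) = 498
  c_8 = (0)·(778) + (1)·(599) + (0)·(-770) + (0)·(2020) + (0)·(951) + (0)·(-72) + (0)·(1276) + (0)·(3068) = 599
Writing each c_i in base p = 11:
  c_1 = 72 = 6·11^0 + 6·11^1
  c_2 = 1294 = 7·11^0 + 7·11^1 + 10·11^2
  c_3 = 770 = 0·11^0 + 4·11^1 + 6·11^2
  c_4 = 81 = 4·11^0 + 7·11^1
  c_5 = 480 = 7·11^0 + 10·11^1 + 3·11^2
  c_6 = 516 = 10·11^0 + 2·11^1 + 4·11^2
  c_7 = 498 = 3·11^0 + 1·11^1 + 4·11^2
  c_8 = 599 = 5·11^0 + 10·11^1 + 4·11^2
Factor λ_0 = (6, 7, 0, 4, 7, 10, 3, 5)
Factor λ_1 = (6, 7, 4, 7, 10, 2, 1, 10)
Factor λ_2 = (0, 10, 6, 0, 3, 4, 4, 4)

((6, 7, 0, 4, 7, 10, 3, 5), (6, 7, 4, 7, 10, 2, 1, 10), (0, 10, 6, 0, 3, 4, 4, 4))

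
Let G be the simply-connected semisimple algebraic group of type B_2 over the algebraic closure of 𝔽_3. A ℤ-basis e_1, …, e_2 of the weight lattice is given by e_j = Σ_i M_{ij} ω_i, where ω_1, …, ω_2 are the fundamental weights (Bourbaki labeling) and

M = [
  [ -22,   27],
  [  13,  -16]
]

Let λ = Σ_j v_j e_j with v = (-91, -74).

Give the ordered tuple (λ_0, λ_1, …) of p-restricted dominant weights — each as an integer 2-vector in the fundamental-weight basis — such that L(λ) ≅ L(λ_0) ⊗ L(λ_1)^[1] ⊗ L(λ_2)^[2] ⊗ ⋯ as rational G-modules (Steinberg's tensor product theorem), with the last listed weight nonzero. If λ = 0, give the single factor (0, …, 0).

((1, 1), (1, 0))

Converting to the ω-basis (c_i = row i of M dotted with v = (-91, -74)):
  c_1 = (-22)·(-91) + (27)·(-74) = 4
  c_2 = (13)·(-91) + (-16)·(-74) = 1
Writing each c_i in base p = 3:
  c_1 = 4 = 1·3^0 + 1·3^1
  c_2 = 1 = 1·3^0
λ_0 = (1, 1)
λ_1 = (1, 0)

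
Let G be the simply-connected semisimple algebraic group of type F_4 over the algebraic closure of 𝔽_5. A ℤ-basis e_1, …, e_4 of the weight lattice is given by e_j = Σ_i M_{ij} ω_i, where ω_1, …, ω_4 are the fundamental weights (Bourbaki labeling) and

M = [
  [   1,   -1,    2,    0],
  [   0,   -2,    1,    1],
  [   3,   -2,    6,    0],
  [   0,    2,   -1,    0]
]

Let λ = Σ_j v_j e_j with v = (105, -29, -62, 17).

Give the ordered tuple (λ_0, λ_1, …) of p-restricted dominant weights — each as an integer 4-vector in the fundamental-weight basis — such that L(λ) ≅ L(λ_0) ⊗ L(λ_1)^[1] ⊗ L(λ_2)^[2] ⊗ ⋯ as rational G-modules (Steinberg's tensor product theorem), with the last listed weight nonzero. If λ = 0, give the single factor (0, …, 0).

((0, 3, 1, 4), (2, 2, 0, 0))

Change of basis e → ω: c = M·v where v = (105, -29, -62, 17):
  c_1 = (1)·(105) + (-1)·(-29) + (2)·(-62) + (0)·(17) = 10
  c_2 = (0)·(105) + (-2)·(-29) + (1)·(-62) + (1)·(17) = 13
  c_3 = (3)·(105) + (-2)·(-29) + (6)·(-62) + (0)·(17) = 1
  c_4 = (0)·(105) + (2)·(-29) + (-1)·(-62) + (0)·(17) = 4
Base-5 expansion of each c_i:
  c_1 = 10 = 0·5^0 + 2·5^1
  c_2 = 13 = 3·5^0 + 2·5^1
  c_3 = 1 = 1·5^0
  c_4 = 4 = 4·5^0
p-restricted factor λ_0 = (0, 3, 1, 4)
p-restricted factor λ_1 = (2, 2, 0, 0)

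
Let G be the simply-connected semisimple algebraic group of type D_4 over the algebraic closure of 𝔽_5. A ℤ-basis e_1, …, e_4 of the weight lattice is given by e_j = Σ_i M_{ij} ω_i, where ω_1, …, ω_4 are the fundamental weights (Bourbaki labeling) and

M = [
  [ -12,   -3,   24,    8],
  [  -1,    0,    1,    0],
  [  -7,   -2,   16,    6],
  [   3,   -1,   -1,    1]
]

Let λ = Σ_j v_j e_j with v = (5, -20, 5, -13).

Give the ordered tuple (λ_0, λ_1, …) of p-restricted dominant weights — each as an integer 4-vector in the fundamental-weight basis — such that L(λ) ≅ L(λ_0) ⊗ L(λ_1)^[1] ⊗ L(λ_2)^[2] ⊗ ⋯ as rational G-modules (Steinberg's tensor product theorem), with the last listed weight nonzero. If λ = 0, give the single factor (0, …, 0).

((1, 0, 2, 2), (3, 0, 1, 3))

Compute c_i = Σ_j M_{ij} v_j with v = (5, -20, 5, -13):
  c_1 = (-12)·(5) + (-3)·(-20) + (24)·(5) + (8)·(-13) = 16
  c_2 = (-1)·(5) + (0)·(-20) + (1)·(5) + (0)·(-13) = 0
  c_3 = (-7)·(5) + (-2)·(-20) + (16)·(5) + (6)·(-13) = 7
  c_4 = (3)·(5) + (-1)·(-20) + (-1)·(5) + (1)·(-13) = 17
Writing each c_i in base p = 5:
  c_1 = 16 = 1·5^0 + 3·5^1
  c_2 = 0
  c_3 = 7 = 2·5^0 + 1·5^1
  c_4 = 17 = 2·5^0 + 3·5^1
p-restricted factor λ_0 = (1, 0, 2, 2)
p-restricted factor λ_1 = (3, 0, 1, 3)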